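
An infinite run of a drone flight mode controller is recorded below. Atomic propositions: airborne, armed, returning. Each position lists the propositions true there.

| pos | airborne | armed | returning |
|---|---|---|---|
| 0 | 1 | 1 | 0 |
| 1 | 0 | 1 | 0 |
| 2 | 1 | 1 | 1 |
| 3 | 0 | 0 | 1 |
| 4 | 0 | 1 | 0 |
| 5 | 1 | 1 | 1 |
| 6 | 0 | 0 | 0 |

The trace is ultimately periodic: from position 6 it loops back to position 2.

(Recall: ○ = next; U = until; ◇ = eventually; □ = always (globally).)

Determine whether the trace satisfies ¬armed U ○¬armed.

Walking from position 0: at position 0, ○¬armed has not yet held and ¬armed fails, so ¬armed U ○¬armed is false.

No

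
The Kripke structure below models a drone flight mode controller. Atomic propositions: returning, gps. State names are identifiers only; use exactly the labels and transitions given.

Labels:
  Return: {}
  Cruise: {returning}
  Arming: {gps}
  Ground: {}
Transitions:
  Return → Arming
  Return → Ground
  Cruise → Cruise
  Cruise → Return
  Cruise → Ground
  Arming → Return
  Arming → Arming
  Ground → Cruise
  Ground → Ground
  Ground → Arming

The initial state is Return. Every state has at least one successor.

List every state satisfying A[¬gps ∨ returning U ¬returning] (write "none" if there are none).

{Return, Arming, Ground}

States satisfying ¬gps ∨ returning: {Return, Cruise, Ground}.
States satisfying ¬returning: {Return, Arming, Ground}.
States satisfying A[¬gps ∨ returning U ¬returning]: {Return, Arming, Ground}.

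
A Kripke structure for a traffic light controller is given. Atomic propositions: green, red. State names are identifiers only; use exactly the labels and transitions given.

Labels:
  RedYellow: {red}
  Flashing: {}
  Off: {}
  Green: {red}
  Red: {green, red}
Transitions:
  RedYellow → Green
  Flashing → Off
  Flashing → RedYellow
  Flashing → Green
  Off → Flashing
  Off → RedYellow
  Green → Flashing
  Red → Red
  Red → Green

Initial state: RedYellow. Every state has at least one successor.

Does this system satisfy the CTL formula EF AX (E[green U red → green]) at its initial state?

Yes

States satisfying AX (E[green U red → green]): {Green}.
States satisfying EF AX (E[green U red → green]): {RedYellow, Flashing, Off, Green, Red}.
Some path from RedYellow reaches a state where AX (E[green U red → green]) holds.
RedYellow ∈ Sat(EF AX (E[green U red → green])).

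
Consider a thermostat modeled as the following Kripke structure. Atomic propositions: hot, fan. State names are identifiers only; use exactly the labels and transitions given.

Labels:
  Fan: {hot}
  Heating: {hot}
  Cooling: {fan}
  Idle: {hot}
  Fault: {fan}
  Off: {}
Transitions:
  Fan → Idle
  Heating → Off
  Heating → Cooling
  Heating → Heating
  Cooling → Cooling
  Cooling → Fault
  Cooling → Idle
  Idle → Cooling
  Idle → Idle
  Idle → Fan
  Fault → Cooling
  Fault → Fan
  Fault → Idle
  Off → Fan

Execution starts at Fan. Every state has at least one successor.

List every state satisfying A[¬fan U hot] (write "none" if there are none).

States satisfying ¬fan: {Fan, Heating, Idle, Off}.
States satisfying hot: {Fan, Heating, Idle}.
States satisfying A[¬fan U hot]: {Fan, Heating, Idle, Off}.

{Fan, Heating, Idle, Off}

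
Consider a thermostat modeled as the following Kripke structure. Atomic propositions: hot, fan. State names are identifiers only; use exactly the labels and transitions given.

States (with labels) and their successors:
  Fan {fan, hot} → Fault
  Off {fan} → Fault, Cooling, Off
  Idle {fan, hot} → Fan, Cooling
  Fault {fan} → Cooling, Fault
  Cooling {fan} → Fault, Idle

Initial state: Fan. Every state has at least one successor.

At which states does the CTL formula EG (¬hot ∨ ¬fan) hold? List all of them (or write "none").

States satisfying ¬hot ∨ ¬fan: {Off, Fault, Cooling}.
States satisfying EG (¬hot ∨ ¬fan): {Off, Fault, Cooling}.

{Off, Fault, Cooling}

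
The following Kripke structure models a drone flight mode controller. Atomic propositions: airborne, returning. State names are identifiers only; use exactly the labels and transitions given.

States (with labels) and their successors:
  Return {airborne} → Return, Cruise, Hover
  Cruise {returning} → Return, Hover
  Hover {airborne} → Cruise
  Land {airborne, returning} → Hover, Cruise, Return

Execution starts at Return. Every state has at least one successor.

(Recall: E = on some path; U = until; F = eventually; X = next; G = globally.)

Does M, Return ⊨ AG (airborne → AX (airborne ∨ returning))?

Satisfied

States satisfying airborne → AX (airborne ∨ returning): {Return, Cruise, Hover, Land}.
States satisfying AG (airborne → AX (airborne ∨ returning)): {Return, Cruise, Hover, Land}.
Every state reachable from Return satisfies airborne → AX (airborne ∨ returning).
Return ∈ Sat(AG (airborne → AX (airborne ∨ returning))).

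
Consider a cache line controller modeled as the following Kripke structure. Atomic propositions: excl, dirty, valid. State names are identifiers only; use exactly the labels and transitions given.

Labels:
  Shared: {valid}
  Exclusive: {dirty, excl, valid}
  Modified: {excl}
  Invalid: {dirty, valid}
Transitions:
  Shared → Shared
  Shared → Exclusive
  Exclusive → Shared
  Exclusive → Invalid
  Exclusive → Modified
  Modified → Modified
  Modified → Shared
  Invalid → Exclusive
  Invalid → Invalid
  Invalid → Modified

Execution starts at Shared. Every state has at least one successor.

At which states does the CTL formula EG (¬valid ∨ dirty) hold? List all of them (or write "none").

States satisfying ¬valid ∨ dirty: {Exclusive, Modified, Invalid}.
States satisfying EG (¬valid ∨ dirty): {Exclusive, Modified, Invalid}.

{Exclusive, Modified, Invalid}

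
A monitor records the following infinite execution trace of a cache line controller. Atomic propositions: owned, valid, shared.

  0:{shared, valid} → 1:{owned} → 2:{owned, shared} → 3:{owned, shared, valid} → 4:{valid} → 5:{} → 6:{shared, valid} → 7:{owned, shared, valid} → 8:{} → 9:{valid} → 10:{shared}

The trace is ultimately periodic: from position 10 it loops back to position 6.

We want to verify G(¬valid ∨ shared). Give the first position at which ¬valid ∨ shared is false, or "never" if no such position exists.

4

Check ¬valid ∨ shared at each position in order: 0 ✓, 1 ✓, 2 ✓, 3 ✓.
At position 4 the labels are {valid}, so ¬valid ∨ shared is false there. This is the first violation.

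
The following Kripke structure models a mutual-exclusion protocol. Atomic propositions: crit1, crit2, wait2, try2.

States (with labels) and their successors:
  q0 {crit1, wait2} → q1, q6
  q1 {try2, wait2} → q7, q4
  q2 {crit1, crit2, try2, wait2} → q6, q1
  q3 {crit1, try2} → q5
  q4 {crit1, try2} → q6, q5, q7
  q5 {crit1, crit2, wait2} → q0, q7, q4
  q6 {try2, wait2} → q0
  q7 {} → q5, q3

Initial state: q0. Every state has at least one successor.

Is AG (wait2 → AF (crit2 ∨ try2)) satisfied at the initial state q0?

States satisfying wait2 → AF (crit2 ∨ try2): {q0, q1, q2, q3, q4, q5, q6, q7}.
States satisfying AG (wait2 → AF (crit2 ∨ try2)): {q0, q1, q2, q3, q4, q5, q6, q7}.
Every state reachable from q0 satisfies wait2 → AF (crit2 ∨ try2).
q0 ∈ Sat(AG (wait2 → AF (crit2 ∨ try2))).

Yes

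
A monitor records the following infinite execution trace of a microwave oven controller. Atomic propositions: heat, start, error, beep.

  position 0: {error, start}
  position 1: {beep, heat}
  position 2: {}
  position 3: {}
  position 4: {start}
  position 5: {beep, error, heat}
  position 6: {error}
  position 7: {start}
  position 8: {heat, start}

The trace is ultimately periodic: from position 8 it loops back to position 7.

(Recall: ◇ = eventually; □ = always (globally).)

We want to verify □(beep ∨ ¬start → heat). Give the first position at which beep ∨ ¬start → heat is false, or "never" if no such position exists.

Check beep ∨ ¬start → heat at each position in order: 0 ✓, 1 ✓.
At position 2 the labels are {}, so beep ∨ ¬start → heat is false there. This is the first violation.

2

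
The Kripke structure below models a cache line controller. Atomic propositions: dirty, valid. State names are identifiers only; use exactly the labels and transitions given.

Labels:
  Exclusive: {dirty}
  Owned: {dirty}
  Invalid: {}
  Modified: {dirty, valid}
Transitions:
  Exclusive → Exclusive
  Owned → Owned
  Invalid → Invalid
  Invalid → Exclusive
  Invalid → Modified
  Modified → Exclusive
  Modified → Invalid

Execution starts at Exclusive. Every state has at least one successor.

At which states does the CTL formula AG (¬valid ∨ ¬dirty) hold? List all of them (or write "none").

States satisfying ¬valid ∨ ¬dirty: {Exclusive, Owned, Invalid}.
States satisfying AG (¬valid ∨ ¬dirty): {Exclusive, Owned}.

{Exclusive, Owned}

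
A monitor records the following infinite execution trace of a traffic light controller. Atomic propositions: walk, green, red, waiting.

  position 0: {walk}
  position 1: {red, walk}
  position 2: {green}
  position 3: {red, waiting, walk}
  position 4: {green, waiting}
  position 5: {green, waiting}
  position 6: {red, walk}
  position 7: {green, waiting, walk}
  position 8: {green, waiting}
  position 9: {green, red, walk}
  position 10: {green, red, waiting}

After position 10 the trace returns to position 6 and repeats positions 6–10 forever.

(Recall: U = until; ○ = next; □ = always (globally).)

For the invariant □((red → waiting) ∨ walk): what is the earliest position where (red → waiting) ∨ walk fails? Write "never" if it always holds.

(red → waiting) ∨ walk holds at every position 0..10, and those are all the positions the trace ever visits, so the invariant □((red → waiting) ∨ walk) is never violated.

never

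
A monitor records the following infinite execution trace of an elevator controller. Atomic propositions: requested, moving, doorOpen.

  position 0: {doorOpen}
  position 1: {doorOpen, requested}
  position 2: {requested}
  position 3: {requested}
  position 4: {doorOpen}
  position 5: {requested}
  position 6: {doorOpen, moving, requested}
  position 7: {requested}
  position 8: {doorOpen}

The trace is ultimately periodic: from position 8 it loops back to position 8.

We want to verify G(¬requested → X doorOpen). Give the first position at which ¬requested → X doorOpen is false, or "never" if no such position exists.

Check ¬requested → X doorOpen at each position in order: 0 ✓, 1 ✓, 2 ✓, 3 ✓.
At position 4 the labels are {doorOpen} and the next position 5 has {requested}, so ¬requested → X doorOpen is false there. This is the first violation.

4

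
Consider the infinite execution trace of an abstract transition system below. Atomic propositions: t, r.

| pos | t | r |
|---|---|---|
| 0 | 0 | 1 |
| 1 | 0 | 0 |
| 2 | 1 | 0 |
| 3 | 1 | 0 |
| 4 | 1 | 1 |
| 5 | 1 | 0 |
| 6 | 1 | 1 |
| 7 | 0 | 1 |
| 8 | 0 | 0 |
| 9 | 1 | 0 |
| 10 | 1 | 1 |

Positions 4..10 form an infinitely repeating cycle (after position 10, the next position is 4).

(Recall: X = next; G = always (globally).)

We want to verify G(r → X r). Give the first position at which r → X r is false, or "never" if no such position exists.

0

At position 0 the labels are {r} and the next position 1 has {}, so r → X r is false there. This is the first violation.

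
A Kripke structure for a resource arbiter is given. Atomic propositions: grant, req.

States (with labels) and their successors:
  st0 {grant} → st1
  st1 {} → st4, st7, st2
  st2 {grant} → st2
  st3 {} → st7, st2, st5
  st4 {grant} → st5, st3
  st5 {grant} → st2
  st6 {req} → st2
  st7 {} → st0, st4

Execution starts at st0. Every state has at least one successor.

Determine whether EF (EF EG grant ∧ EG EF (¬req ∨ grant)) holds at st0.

States satisfying EF EG grant ∧ EG EF (¬req ∨ grant): {st0, st1, st2, st3, st4, st5, st6, st7}.
States satisfying EF (EF EG grant ∧ EG EF (¬req ∨ grant)): {st0, st1, st2, st3, st4, st5, st6, st7}.
Some path from st0 reaches a state where EF EG grant ∧ EG EF (¬req ∨ grant) holds.
st0 ∈ Sat(EF (EF EG grant ∧ EG EF (¬req ∨ grant))).

Yes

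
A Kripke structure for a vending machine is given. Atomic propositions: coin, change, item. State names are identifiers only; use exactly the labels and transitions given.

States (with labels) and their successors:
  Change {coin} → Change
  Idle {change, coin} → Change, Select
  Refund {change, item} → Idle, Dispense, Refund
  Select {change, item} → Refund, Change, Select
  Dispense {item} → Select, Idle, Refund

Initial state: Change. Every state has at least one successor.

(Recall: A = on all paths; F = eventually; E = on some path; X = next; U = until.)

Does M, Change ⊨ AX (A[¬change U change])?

No

States satisfying A[¬change U change]: {Idle, Refund, Select, Dispense}.
States satisfying AX (A[¬change U change]): {Refund, Dispense}.
Change ∉ Sat(AX (A[¬change U change])).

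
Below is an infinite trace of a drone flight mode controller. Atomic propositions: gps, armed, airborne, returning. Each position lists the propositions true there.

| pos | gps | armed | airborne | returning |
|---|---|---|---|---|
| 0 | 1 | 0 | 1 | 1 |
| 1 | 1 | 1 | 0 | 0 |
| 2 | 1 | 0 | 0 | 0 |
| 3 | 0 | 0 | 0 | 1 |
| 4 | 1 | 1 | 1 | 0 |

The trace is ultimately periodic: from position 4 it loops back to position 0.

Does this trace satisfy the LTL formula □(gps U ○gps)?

Satisfied

gps U ○gps holds at every position 0..4, and those are all positions ever visited, so □(gps U ○gps) holds.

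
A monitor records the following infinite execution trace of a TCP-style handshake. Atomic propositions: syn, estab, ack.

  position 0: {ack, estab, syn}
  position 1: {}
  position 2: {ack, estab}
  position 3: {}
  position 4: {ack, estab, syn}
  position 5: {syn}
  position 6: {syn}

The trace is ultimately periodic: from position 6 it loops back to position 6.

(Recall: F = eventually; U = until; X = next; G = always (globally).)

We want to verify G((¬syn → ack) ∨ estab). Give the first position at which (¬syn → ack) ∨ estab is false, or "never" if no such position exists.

Check (¬syn → ack) ∨ estab at each position in order: 0 ✓.
At position 1 the labels are {}, so (¬syn → ack) ∨ estab is false there. This is the first violation.

1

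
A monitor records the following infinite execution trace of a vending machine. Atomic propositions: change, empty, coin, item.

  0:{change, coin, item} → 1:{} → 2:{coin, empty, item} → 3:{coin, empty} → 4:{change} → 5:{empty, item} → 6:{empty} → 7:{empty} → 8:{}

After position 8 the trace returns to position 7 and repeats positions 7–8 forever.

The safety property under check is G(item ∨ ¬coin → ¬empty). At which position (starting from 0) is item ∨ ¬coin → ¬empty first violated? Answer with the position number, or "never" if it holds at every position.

2

Check item ∨ ¬coin → ¬empty at each position in order: 0 ✓, 1 ✓.
At position 2 the labels are {coin, empty, item}, so item ∨ ¬coin → ¬empty is false there. This is the first violation.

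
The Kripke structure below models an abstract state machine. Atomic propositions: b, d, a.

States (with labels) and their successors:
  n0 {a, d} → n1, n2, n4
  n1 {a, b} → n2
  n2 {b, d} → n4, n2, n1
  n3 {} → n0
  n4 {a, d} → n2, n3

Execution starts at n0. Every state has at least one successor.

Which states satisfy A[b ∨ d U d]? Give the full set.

{n0, n1, n2, n4}

States satisfying b ∨ d: {n0, n1, n2, n4}.
States satisfying d: {n0, n2, n4}.
States satisfying A[b ∨ d U d]: {n0, n1, n2, n4}.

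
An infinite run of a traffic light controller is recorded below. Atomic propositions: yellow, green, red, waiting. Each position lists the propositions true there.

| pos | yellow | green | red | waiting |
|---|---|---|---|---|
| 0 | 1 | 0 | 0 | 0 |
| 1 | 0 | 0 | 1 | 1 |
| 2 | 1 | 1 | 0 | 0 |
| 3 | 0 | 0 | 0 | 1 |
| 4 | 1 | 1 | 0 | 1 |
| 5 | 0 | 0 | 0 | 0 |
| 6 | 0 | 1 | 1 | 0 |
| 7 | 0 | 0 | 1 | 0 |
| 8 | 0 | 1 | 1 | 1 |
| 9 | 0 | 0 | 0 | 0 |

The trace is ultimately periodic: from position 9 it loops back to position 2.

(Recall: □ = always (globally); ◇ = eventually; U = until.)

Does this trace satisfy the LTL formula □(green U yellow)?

Violated

green U yellow must hold at every position from 0 onward. It fails at position 1, so □(green U yellow) is false.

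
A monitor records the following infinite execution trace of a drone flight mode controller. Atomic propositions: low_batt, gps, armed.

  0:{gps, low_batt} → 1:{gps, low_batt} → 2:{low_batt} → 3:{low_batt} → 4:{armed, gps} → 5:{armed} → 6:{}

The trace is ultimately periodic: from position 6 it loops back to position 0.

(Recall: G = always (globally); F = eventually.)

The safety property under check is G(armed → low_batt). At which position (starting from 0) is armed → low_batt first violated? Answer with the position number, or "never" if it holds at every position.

Check armed → low_batt at each position in order: 0 ✓, 1 ✓, 2 ✓, 3 ✓.
At position 4 the labels are {armed, gps}, so armed → low_batt is false there. This is the first violation.

4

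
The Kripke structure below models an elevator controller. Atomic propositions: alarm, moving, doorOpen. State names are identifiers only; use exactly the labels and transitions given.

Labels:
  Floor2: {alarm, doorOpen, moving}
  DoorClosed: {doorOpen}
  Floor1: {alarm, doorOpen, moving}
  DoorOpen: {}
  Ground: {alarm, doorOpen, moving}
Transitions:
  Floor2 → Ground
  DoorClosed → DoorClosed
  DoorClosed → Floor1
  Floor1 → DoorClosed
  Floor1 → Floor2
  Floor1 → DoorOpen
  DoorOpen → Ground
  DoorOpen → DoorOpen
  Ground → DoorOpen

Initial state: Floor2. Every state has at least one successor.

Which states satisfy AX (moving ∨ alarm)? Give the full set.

{Floor2}

States satisfying moving ∨ alarm: {Floor2, Floor1, Ground}.
States satisfying AX (moving ∨ alarm): {Floor2}.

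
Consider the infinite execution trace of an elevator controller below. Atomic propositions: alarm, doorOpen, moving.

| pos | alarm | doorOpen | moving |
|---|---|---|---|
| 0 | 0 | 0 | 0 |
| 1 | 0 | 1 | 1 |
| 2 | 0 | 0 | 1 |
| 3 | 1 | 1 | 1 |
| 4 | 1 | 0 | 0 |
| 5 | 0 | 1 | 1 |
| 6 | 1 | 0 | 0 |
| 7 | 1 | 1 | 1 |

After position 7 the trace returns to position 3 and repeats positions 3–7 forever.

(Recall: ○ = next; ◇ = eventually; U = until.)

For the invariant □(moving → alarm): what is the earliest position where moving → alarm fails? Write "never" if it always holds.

1

Check moving → alarm at each position in order: 0 ✓.
At position 1 the labels are {doorOpen, moving}, so moving → alarm is false there. This is the first violation.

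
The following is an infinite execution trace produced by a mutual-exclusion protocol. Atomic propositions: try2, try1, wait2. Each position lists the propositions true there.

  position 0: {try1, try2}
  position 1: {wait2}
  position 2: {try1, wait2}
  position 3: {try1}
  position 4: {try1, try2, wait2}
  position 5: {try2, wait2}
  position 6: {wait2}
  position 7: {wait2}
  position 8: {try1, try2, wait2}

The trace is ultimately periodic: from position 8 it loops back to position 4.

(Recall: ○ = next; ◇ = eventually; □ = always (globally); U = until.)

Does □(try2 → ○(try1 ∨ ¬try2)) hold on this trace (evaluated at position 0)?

try2 → ○(try1 ∨ ¬try2) must hold at every position from 0 onward. It fails at position 4, so □(try2 → ○(try1 ∨ ¬try2)) is false.
Positions where try2 holds: 0, 4, 5, 8.
Check ○(try1 ∨ ¬try2) at each: 0→ok, 4→fails, 5→ok, 8→ok.

Does not hold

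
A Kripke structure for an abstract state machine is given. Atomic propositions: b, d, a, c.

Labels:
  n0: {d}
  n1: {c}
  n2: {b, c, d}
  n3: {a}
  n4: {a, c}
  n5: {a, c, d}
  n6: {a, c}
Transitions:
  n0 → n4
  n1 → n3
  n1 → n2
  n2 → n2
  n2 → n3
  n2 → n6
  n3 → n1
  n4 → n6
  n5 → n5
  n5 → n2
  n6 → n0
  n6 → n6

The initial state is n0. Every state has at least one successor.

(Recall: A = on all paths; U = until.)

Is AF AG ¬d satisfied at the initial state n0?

States satisfying AG ¬d: ∅.
States satisfying AF AG ¬d: ∅.
There is a path from n0 along which AG ¬d never holds.
n0 ∉ Sat(AF AG ¬d).

Violated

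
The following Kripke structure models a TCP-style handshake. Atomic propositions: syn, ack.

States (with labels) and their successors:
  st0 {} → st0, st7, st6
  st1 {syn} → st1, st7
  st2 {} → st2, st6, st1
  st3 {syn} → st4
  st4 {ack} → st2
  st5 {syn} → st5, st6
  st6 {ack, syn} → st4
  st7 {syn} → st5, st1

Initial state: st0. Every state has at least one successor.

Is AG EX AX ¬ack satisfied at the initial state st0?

No

States satisfying EX AX ¬ack: {st0, st1, st2, st3, st6, st7}.
States satisfying AG EX AX ¬ack: ∅.
st4 is reachable from st0 and violates EX AX ¬ack, so AG fails at st0.
st0 ∉ Sat(AG EX AX ¬ack).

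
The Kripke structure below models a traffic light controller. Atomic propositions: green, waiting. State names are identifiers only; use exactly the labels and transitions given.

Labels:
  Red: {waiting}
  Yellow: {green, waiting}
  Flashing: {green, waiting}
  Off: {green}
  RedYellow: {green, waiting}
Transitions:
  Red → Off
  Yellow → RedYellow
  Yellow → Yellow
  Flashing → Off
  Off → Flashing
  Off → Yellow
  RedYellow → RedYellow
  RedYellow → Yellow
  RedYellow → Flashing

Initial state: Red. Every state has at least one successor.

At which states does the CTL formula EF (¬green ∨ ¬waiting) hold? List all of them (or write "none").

{Red, Yellow, Flashing, Off, RedYellow}

States satisfying ¬green ∨ ¬waiting: {Red, Off}.
States satisfying EF (¬green ∨ ¬waiting): {Red, Yellow, Flashing, Off, RedYellow}.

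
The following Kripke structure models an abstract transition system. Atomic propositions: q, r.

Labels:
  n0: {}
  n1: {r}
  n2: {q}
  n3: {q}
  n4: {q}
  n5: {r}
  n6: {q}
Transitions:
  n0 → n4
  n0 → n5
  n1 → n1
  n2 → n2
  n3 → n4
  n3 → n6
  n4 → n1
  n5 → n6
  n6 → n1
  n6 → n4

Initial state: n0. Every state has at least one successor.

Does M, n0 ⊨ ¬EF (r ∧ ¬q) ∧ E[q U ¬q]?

No

States satisfying r ∧ ¬q: {n1, n5}.
States satisfying EF (r ∧ ¬q): {n0, n1, n3, n4, n5, n6}.
States satisfying ¬EF (r ∧ ¬q): {n2}.
States satisfying q: {n2, n3, n4, n6}.
States satisfying ¬q: {n0, n1, n5}.
States satisfying E[q U ¬q]: {n0, n1, n3, n4, n5, n6}.
States satisfying ¬EF (r ∧ ¬q) ∧ E[q U ¬q]: ∅.
n0 ∉ Sat(¬EF (r ∧ ¬q) ∧ E[q U ¬q]).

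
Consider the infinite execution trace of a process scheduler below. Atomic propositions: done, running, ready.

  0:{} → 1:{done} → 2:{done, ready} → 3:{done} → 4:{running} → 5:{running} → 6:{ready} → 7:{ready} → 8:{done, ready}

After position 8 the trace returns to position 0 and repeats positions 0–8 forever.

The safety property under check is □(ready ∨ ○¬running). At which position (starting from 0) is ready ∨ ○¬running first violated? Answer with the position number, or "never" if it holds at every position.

3

Check ready ∨ ○¬running at each position in order: 0 ✓, 1 ✓, 2 ✓.
At position 3 the labels are {done} and the next position 4 has {running}, so ready ∨ ○¬running is false there. This is the first violation.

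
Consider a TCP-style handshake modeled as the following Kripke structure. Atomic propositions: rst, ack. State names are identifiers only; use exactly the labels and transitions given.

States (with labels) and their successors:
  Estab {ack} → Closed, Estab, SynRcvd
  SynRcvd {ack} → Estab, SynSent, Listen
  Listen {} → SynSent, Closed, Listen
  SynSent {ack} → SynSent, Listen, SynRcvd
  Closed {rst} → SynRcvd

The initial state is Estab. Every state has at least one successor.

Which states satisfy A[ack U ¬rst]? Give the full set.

{Estab, SynRcvd, Listen, SynSent}

States satisfying ack: {Estab, SynRcvd, SynSent}.
States satisfying ¬rst: {Estab, SynRcvd, Listen, SynSent}.
States satisfying A[ack U ¬rst]: {Estab, SynRcvd, Listen, SynSent}.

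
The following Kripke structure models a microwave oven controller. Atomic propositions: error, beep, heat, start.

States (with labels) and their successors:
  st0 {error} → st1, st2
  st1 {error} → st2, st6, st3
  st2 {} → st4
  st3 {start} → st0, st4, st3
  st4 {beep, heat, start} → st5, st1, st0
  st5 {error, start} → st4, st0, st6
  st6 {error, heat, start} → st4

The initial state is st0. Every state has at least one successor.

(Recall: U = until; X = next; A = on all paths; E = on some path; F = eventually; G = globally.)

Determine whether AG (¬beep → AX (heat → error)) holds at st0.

States satisfying ¬beep → AX (heat → error): {st0, st1, st4}.
States satisfying AG (¬beep → AX (heat → error)): ∅.
st2 is reachable from st0 and violates ¬beep → AX (heat → error), so AG fails at st0.
st0 ∉ Sat(AG (¬beep → AX (heat → error))).

No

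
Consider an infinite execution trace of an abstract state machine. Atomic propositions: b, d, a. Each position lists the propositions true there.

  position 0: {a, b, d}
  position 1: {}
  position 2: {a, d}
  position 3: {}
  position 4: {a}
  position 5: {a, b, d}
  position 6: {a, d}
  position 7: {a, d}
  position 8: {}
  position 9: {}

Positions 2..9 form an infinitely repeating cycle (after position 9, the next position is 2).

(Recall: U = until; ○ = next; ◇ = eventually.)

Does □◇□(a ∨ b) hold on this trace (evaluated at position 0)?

No

◇□(a ∨ b) must hold at every position from 0 onward. It fails at position 0, so □◇□(a ∨ b) is false.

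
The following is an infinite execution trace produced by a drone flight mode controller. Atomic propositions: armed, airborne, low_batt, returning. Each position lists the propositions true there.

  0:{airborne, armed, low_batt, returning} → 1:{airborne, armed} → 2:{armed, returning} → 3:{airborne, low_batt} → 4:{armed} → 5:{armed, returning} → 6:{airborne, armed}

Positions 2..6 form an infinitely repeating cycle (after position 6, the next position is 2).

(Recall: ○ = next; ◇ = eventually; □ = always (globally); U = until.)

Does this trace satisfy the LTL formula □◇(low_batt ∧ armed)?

Does not hold

◇(low_batt ∧ armed) must hold at every position from 0 onward. It fails at position 1, so □◇(low_batt ∧ armed) is false.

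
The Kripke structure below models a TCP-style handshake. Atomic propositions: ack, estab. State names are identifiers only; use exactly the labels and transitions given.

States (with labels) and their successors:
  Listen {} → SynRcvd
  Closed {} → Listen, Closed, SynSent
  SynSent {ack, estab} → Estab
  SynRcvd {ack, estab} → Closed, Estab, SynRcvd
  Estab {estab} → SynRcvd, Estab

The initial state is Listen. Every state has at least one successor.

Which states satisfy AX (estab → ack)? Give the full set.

States satisfying estab → ack: {Listen, Closed, SynSent, SynRcvd}.
States satisfying AX (estab → ack): {Listen, Closed}.

{Listen, Closed}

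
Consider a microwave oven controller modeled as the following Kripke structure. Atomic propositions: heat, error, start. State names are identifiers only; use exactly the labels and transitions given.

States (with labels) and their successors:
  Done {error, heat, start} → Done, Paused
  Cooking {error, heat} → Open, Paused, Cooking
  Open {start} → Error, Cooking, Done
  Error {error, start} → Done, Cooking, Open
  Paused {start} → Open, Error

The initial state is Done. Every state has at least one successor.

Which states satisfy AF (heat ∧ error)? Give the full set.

States satisfying heat ∧ error: {Done, Cooking}.
States satisfying AF (heat ∧ error): {Done, Cooking}.

{Done, Cooking}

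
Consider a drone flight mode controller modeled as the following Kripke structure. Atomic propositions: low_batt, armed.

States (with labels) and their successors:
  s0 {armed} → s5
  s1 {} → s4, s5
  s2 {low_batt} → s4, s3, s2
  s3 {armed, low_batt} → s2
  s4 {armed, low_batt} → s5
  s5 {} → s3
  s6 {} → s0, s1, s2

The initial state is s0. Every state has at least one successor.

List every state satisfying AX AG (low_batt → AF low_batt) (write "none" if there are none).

{s0, s1, s2, s3, s4, s5, s6}

States satisfying AG (low_batt → AF low_batt): {s0, s1, s2, s3, s4, s5, s6}.
States satisfying AX AG (low_batt → AF low_batt): {s0, s1, s2, s3, s4, s5, s6}.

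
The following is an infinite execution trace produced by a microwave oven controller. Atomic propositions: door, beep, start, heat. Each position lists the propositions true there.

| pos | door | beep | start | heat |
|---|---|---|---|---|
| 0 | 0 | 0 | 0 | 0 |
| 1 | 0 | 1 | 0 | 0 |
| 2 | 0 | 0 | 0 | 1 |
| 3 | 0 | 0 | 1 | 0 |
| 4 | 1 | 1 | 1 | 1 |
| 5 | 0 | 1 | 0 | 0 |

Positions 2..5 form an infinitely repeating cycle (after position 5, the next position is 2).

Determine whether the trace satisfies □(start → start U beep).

start → start U beep holds at every position 0..5, and those are all positions ever visited, so □(start → start U beep) holds.
Positions where start holds: 3, 4.
Check start U beep at each: 3→ok, 4→ok.

Holds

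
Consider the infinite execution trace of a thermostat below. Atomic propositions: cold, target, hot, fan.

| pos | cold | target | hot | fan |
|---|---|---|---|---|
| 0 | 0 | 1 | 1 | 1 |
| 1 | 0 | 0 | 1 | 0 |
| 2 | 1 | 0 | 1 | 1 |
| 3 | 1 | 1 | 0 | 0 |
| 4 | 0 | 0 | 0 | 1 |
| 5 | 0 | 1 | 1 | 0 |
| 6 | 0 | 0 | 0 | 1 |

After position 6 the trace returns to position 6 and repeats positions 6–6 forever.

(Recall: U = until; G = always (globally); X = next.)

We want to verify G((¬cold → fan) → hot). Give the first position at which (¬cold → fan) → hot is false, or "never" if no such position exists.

3

Check (¬cold → fan) → hot at each position in order: 0 ✓, 1 ✓, 2 ✓.
At position 3 the labels are {cold, target}, so (¬cold → fan) → hot is false there. This is the first violation.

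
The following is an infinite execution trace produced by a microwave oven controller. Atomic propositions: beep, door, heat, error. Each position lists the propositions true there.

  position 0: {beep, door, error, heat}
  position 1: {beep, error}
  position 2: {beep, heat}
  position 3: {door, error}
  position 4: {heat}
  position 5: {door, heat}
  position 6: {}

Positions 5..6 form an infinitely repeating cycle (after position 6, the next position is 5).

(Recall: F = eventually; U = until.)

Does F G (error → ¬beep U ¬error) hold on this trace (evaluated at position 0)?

Holds

G (error → ¬beep U ¬error) holds at position 2, which is reachable from 0, so F G (error → ¬beep U ¬error) holds.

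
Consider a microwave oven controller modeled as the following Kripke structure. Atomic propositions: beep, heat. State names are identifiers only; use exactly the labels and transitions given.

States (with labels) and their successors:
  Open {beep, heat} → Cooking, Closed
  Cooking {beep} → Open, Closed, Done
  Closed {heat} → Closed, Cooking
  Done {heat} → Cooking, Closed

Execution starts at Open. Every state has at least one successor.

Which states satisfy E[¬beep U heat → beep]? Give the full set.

{Open, Cooking, Closed, Done}

States satisfying ¬beep: {Closed, Done}.
States satisfying heat → beep: {Open, Cooking}.
States satisfying E[¬beep U heat → beep]: {Open, Cooking, Closed, Done}.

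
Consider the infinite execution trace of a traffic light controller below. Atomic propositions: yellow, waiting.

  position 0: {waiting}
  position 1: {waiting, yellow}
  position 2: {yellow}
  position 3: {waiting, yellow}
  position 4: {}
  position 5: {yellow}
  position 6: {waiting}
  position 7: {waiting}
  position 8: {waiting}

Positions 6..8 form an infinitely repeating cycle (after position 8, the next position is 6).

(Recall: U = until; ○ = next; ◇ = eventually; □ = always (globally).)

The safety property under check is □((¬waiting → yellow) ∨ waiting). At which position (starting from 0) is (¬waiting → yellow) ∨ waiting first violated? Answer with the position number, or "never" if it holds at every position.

Check (¬waiting → yellow) ∨ waiting at each position in order: 0 ✓, 1 ✓, 2 ✓, 3 ✓.
At position 4 the labels are {}, so (¬waiting → yellow) ∨ waiting is false there. This is the first violation.

4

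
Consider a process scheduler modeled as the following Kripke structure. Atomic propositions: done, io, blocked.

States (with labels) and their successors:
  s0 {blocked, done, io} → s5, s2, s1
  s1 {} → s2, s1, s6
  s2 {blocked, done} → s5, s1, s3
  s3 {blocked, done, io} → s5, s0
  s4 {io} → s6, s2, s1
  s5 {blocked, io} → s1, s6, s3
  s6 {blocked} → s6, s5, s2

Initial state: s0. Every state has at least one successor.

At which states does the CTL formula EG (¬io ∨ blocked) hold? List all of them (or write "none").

States satisfying ¬io ∨ blocked: {s0, s1, s2, s3, s5, s6}.
States satisfying EG (¬io ∨ blocked): {s0, s1, s2, s3, s5, s6}.

{s0, s1, s2, s3, s5, s6}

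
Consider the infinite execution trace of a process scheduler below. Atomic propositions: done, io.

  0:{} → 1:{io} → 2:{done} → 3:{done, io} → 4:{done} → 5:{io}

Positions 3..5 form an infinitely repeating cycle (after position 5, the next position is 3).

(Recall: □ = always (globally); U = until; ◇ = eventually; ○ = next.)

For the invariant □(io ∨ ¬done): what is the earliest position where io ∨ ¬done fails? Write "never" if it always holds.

Check io ∨ ¬done at each position in order: 0 ✓, 1 ✓.
At position 2 the labels are {done}, so io ∨ ¬done is false there. This is the first violation.

2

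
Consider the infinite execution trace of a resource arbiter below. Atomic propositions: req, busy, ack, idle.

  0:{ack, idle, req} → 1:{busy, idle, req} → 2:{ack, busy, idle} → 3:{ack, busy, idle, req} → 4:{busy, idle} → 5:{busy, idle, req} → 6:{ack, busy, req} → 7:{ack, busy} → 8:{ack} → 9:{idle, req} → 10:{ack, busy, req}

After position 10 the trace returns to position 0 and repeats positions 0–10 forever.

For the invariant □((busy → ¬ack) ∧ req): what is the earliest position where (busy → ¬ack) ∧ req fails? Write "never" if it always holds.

Check (busy → ¬ack) ∧ req at each position in order: 0 ✓, 1 ✓.
At position 2 the labels are {ack, busy, idle}, so (busy → ¬ack) ∧ req is false there. This is the first violation.

2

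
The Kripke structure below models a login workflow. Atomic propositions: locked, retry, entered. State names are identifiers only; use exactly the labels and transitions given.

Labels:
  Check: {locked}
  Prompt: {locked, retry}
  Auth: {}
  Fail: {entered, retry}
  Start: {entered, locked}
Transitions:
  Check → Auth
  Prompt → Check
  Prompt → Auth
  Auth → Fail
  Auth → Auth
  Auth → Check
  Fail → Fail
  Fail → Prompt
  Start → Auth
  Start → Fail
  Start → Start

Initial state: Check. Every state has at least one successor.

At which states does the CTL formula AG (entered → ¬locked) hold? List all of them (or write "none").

States satisfying entered → ¬locked: {Check, Prompt, Auth, Fail}.
States satisfying AG (entered → ¬locked): {Check, Prompt, Auth, Fail}.

{Check, Prompt, Auth, Fail}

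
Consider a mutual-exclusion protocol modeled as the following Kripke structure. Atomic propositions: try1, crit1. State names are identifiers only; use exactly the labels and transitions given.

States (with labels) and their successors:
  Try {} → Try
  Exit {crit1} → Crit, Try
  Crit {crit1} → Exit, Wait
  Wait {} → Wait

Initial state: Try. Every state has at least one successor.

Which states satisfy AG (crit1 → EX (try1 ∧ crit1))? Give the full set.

{Try, Wait}

States satisfying crit1 → EX (try1 ∧ crit1): {Try, Wait}.
States satisfying AG (crit1 → EX (try1 ∧ crit1)): {Try, Wait}.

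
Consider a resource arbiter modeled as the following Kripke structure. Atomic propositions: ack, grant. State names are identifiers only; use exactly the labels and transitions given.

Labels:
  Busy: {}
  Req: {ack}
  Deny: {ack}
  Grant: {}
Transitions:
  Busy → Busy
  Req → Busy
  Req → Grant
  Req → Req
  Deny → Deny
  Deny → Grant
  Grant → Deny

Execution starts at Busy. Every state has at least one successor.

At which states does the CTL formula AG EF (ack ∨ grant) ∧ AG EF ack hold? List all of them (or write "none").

{Deny, Grant}

States satisfying EF (ack ∨ grant): {Req, Deny, Grant}.
States satisfying AG EF (ack ∨ grant): {Deny, Grant}.
States satisfying EF ack: {Req, Deny, Grant}.
States satisfying AG EF ack: {Deny, Grant}.
States satisfying AG EF (ack ∨ grant) ∧ AG EF ack: {Deny, Grant}.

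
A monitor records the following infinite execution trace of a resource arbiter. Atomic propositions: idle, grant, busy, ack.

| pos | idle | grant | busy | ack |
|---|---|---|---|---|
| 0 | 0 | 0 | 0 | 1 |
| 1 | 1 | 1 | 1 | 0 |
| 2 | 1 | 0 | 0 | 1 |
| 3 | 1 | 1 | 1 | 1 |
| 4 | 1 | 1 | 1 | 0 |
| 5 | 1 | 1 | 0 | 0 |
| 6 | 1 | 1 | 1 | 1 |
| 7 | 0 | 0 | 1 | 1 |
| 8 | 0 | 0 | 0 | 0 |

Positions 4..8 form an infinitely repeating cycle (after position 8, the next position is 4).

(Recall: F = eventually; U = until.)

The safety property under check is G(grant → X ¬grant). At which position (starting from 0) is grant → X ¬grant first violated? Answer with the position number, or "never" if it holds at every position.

Check grant → X ¬grant at each position in order: 0 ✓, 1 ✓, 2 ✓.
At position 3 the labels are {ack, busy, grant, idle} and the next position 4 has {busy, grant, idle}, so grant → X ¬grant is false there. This is the first violation.

3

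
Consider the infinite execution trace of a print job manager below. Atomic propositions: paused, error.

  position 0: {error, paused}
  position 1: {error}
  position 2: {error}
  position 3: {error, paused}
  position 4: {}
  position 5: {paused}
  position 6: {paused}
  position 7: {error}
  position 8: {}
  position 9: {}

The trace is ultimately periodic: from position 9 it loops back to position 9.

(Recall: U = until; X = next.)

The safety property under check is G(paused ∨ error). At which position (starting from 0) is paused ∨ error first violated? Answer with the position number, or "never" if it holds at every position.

4

Check paused ∨ error at each position in order: 0 ✓, 1 ✓, 2 ✓, 3 ✓.
At position 4 the labels are {}, so paused ∨ error is false there. This is the first violation.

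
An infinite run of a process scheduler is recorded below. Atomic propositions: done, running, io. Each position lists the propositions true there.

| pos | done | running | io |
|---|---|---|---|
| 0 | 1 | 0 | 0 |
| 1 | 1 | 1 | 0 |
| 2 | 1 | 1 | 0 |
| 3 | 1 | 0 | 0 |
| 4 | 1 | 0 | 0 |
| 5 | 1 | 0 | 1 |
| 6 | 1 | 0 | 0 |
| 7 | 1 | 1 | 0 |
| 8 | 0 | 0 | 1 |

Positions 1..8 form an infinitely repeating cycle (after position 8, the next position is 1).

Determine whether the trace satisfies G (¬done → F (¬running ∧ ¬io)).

¬done → F (¬running ∧ ¬io) holds at every position 0..8, and those are all positions ever visited, so G (¬done → F (¬running ∧ ¬io)) holds.
Positions where ¬done holds: 8.
Check F (¬running ∧ ¬io) at each: 8→ok.

Yes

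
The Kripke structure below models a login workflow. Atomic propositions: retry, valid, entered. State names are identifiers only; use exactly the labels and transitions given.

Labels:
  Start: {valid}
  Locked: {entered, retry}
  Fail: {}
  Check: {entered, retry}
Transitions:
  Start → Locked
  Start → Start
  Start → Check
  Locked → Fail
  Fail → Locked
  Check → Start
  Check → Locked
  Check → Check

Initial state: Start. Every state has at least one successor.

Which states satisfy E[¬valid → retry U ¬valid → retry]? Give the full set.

States satisfying ¬valid → retry: {Start, Locked, Check}.
States satisfying E[¬valid → retry U ¬valid → retry]: {Start, Locked, Check}.

{Start, Locked, Check}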